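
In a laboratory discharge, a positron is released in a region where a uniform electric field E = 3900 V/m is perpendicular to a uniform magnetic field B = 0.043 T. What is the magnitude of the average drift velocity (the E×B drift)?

The E×B drift speed is v_d = E/B.
v_d = 3900/0.043 = 9.1×10⁴ m/s.

v_d ≈ 9.1×10⁴ m/s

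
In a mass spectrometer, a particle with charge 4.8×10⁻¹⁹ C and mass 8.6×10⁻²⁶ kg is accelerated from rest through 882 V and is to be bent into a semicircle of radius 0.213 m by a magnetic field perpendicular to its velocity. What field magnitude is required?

v = √(2|q|V/m) = √(2·4.8×10⁻¹⁹·882/8.6×10⁻²⁶) ≈ 9.922×10⁴ m/s.
B = mv/(|q|r) = (8.6×10⁻²⁶)(9.922×10⁴)/((4.8×10⁻¹⁹)(0.213)) ≈ 0.0835 T.

B ≈ 0.0835 T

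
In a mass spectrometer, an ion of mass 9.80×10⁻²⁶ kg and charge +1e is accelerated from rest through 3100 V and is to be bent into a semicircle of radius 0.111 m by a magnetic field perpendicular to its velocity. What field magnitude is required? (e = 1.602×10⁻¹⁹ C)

B ≈ 0.555 T

v = √(2|q|V/m) = √(2·1.602×10⁻¹⁹·3100/9.80×10⁻²⁶) ≈ 1.007×10⁵ m/s.
B = mv/(|q|r) = (9.80×10⁻²⁶)(1.007×10⁵)/((1.602×10⁻¹⁹)(0.111)) ≈ 0.555 T.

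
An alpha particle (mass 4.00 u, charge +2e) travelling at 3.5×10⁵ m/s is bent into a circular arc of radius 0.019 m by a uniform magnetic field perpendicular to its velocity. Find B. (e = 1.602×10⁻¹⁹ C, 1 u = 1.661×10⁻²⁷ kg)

B ≈ 0.38 T

From |q|vB = mv²/r, B = mv/(|q|r).
B = (6.644×10⁻²⁷)(3.5×10⁵)/((3.204×10⁻¹⁹)(0.019)) ≈ 0.38 T.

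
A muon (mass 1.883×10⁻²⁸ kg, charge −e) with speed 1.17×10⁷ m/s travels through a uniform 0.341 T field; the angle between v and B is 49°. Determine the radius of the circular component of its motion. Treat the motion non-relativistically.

r ≈ 0.0304 m

v⊥ = v sinθ = 1.17×10⁷·sin49° ≈ 8.830×10⁶ m/s.
r = m v⊥/(|q|B) = (1.883×10⁻²⁸)(8.830×10⁶)/((1.602×10⁻¹⁹)(0.341)) ≈ 0.0304 m.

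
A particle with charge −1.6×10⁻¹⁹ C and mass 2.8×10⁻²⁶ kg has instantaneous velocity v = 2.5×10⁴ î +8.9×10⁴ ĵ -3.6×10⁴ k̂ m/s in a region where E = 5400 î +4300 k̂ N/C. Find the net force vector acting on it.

F ≈ (-8.64×10⁻¹⁶, 0, -6.88×10⁻¹⁶) N

Only an electric field acts, so F = qE = (−1.6×10⁻¹⁹ C)·(5400, 0, 4300) = (-8.64×10⁻¹⁶, 0, -6.88×10⁻¹⁶) N.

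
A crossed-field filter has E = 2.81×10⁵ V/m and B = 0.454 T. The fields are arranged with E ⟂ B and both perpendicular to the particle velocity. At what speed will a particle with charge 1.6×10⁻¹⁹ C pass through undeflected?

For undeflected motion the electric and magnetic forces balance: qE = qvB.
v = E/B = 2.81×10⁵/0.454 = 6.19×10⁵ m/s.
The result is independent of the particle's charge and mass.

v = 6.19×10⁵ m/s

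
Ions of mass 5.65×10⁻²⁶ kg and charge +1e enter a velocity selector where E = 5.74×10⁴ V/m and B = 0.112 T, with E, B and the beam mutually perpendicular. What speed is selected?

Straight-line motion ⇒ electric and magnetic forces cancel, so E = vB.
v = E/B = 5.74×10⁴/0.112 = 5.12×10⁵ m/s.
The result is independent of the particle's charge and mass.

v = 5.12×10⁵ m/s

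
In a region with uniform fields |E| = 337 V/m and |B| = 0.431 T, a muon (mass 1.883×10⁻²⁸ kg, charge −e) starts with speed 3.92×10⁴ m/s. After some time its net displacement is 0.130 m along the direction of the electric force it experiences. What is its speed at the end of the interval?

v_f ≈ 2.76×10⁵ m/s

B does no work; ΔKE = |q|E d.
½mv_f² = ½mv₀² + |q|Ed = ½(1.883×10⁻²⁸)(3.92×10⁴)² + (1.602×10⁻¹⁹)(337)(0.130) ≈ 1.447×10⁻¹⁹ J + 7.018×10⁻¹⁸ J ≈ 7.163×10⁻¹⁸ J.
v_f = √(2·7.163×10⁻¹⁸/1.883×10⁻²⁸) ≈ 2.76×10⁵ m/s.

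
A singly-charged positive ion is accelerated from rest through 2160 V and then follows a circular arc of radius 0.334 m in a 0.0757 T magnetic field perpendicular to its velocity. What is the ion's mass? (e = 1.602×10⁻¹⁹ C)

m ≈ 2.37×10⁻²⁶ kg

Combine |q|V = ½mv² and r = mv/(|q|B): eliminate v to get m = qB²r²/(2V).
m = (1.602×10⁻¹⁹)(0.0757)²(0.334)²/(2·2160) ≈ 2.37×10⁻²⁶ kg.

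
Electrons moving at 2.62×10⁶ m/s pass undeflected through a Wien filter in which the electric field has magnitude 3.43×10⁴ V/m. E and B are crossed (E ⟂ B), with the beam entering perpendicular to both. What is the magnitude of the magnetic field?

Balance of forces in the selector: qE = qvB ⇒ B = E/v.
B = 3.43×10⁴/2.62×10⁶ = 0.0131 T.

B = 0.0131 T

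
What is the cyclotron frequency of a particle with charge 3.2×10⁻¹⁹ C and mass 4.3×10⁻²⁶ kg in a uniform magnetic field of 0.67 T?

f = |q|B/(2πm).
f = (3.2×10⁻¹⁹)(0.67)/(2π·4.3×10⁻²⁶) ≈ 7.9×10⁵ Hz.

f ≈ 7.9×10⁵ Hz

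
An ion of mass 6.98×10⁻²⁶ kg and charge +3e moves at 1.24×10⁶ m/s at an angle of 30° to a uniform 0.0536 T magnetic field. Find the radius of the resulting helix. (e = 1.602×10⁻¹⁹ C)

r ≈ 1.68 m

v⊥ = v sinθ = 1.24×10⁶·sin30° ≈ 6.200×10⁵ m/s.
r = m v⊥/(|q|B) = (6.98×10⁻²⁶)(6.200×10⁵)/((4.806×10⁻¹⁹)(0.0536)) ≈ 1.68 m.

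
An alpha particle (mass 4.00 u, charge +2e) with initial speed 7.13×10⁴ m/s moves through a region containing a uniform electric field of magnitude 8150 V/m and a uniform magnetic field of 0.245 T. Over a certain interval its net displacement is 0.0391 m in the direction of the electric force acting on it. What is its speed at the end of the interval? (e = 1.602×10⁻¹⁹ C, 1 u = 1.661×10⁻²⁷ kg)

B does no work; ΔKE = |q|E d.
½mv_f² = ½mv₀² + |q|Ed = ½(6.644×10⁻²⁷)(7.13×10⁴)² + (3.204×10⁻¹⁹)(8150)(0.0391) ≈ 1.689×10⁻¹⁷ J + 1.021×10⁻¹⁶ J ≈ 1.190×10⁻¹⁶ J.
v_f = √(2·1.190×10⁻¹⁶/6.644×10⁻²⁷) ≈ 1.89×10⁵ m/s.

v_f ≈ 1.89×10⁵ m/s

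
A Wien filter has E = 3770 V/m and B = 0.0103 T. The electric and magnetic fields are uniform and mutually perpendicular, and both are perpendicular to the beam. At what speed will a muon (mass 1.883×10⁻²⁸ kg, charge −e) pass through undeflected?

For undeflected motion the electric and magnetic forces balance: qE = qvB.
v = E/B = 3770/0.0103 = 3.66×10⁵ m/s.

v = 3.66×10⁵ m/s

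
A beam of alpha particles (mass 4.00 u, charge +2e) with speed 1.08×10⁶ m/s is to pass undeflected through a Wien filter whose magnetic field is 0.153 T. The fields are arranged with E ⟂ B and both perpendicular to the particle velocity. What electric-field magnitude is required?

For straight-line motion qE = qvB, so E = vB.
E = 1.08×10⁶ × 0.153 = 1.65×10⁵ V/m.

E = 1.65×10⁵ V/m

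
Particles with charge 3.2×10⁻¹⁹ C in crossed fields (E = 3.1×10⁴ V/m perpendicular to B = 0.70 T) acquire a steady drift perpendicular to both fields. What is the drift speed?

v_d ≈ 4.4×10⁴ m/s

In crossed fields the guiding centre drifts at v_d = |E×B|/B² = E/B, independent of charge and mass.
v_d = 3.1×10⁴/0.70 = 4.4×10⁴ m/s.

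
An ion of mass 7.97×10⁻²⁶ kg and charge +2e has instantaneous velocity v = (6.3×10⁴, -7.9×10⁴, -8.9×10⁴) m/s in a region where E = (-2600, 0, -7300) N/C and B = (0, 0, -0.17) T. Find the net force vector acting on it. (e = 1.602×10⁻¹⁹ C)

F ≈ (3.47×10⁻¹⁵, 3.43×10⁻¹⁵, -2.34×10⁻¹⁵) N

v×B = (1.34×10⁴, 1.07×10⁴, 0) N/C.
E + v×B = (1.08×10⁴, 1.07×10⁴, -7300) N/C.
F = q(E + v×B) = (3.204×10⁻¹⁹ C)·(1.08×10⁴, 1.07×10⁴, -7300) = (3.47×10⁻¹⁵, 3.43×10⁻¹⁵, -2.34×10⁻¹⁵) N.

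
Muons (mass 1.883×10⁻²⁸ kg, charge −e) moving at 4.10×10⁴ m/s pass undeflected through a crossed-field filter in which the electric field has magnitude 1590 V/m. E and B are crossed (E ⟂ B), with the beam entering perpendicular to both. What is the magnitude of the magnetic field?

Balance of forces in the selector: qE = qvB ⇒ B = E/v.
B = 1590/4.10×10⁴ = 0.0388 T.

B = 0.0388 T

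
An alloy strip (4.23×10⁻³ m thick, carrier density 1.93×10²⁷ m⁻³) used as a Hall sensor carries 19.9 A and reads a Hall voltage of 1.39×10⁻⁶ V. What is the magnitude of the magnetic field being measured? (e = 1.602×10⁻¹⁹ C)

From V_H = IB/(n e t), B = V_H n e t / I.
B = (1.39×10⁻⁶)(1.93×10²⁷)(1.602×10⁻¹⁹)(4.23×10⁻³)/19.9 ≈ 0.0914 T.

B ≈ 0.0914 T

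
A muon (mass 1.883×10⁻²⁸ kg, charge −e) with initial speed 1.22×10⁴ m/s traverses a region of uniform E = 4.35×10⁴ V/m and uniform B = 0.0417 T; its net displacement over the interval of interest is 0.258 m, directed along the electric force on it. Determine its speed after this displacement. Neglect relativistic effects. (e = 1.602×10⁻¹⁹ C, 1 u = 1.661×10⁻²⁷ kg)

v_f ≈ 4.37×10⁶ m/s

B does no work; ΔKE = |q|E d.
½mv_f² = ½mv₀² + |q|Ed = ½(1.883×10⁻²⁸)(1.22×10⁴)² + (1.602×10⁻¹⁹)(4.35×10⁴)(0.258) ≈ 1.401×10⁻²⁰ J + 1.798×10⁻¹⁵ J ≈ 1.798×10⁻¹⁵ J.
v_f = √(2·1.798×10⁻¹⁵/1.883×10⁻²⁸) ≈ 4.37×10⁶ m/s.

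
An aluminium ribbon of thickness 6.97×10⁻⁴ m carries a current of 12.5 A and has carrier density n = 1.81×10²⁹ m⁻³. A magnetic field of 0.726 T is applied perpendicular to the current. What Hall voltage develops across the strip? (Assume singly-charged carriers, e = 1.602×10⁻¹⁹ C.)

V_H = IB/(n e t).
V_H = (12.5)(0.726)/((1.81×10²⁹)(1.602×10⁻¹⁹)(6.97×10⁻⁴)) ≈ 4.49×10⁻⁷ V.

V_H ≈ 4.49×10⁻⁷ V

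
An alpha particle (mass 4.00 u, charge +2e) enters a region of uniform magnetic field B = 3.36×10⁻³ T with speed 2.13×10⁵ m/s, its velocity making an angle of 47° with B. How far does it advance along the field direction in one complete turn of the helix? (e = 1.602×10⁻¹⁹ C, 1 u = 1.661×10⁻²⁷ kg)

v∥ = v cosθ = 2.13×10⁵·cos47° ≈ 1.453×10⁵ m/s.
T = 2πm/(|q|B) = 2π(6.644×10⁻²⁷)/((3.204×10⁻¹⁹)(3.36×10⁻³)) ≈ 3.878×10⁻⁵ s.
pitch = v∥ T = (1.453×10⁵)(3.878×10⁻⁵) ≈ 5.63 m.

p ≈ 5.63 m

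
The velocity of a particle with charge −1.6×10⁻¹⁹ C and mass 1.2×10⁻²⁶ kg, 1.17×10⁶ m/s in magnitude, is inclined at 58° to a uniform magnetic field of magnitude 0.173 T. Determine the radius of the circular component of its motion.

r ≈ 0.430 m

v⊥ = v sinθ = 1.17×10⁶·sin58° ≈ 9.922×10⁵ m/s.
r = m v⊥/(|q|B) = (1.2×10⁻²⁶)(9.922×10⁵)/((1.6×10⁻¹⁹)(0.173)) ≈ 0.430 m.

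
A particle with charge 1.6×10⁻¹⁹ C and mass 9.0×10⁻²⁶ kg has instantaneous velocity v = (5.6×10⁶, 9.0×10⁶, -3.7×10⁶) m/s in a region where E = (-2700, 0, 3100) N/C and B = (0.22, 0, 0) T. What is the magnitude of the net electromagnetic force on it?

v×B = (0, -8.14×10⁵, -1.98×10⁶) N/C.
E + v×B = (-2700, -8.14×10⁵, -1.98×10⁶) N/C.
F = q(E + v×B) = (1.6×10⁻¹⁹ C)·(-2700, -8.14×10⁵, -1.98×10⁶) = (-4.32×10⁻¹⁶, -1.30×10⁻¹³, -3.16×10⁻¹³) N.
|F| = 3.42×10⁻¹³ N.

|F| ≈ 3.42×10⁻¹³ N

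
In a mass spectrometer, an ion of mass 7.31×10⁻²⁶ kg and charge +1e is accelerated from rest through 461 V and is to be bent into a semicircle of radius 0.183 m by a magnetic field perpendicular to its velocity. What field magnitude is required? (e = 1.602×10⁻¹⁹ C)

B ≈ 0.112 T

v = √(2|q|V/m) = √(2·1.602×10⁻¹⁹·461/7.31×10⁻²⁶) ≈ 4.495×10⁴ m/s.
B = mv/(|q|r) = (7.31×10⁻²⁶)(4.495×10⁴)/((1.602×10⁻¹⁹)(0.183)) ≈ 0.112 T.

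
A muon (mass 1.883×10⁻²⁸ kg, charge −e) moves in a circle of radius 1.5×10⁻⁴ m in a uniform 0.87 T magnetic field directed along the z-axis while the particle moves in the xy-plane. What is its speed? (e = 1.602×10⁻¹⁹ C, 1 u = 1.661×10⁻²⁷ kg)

v ≈ 1.1×10⁵ m/s

From |q|vB = mv²/r, v = |q|Br/m.
v = (1.602×10⁻¹⁹)(0.87)(1.5×10⁻⁴)/1.883×10⁻²⁸ ≈ 1.1×10⁵ m/s.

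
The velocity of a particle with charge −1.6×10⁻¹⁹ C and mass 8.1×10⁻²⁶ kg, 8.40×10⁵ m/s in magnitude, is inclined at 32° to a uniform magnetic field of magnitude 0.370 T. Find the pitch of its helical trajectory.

v∥ = v cosθ = 8.40×10⁵·cos32° ≈ 7.124×10⁵ m/s.
T = 2πm/(|q|B) = 2π(8.1×10⁻²⁶)/((1.6×10⁻¹⁹)(0.370)) ≈ 8.597×10⁻⁶ s.
pitch = v∥ T = (7.124×10⁵)(8.597×10⁻⁶) ≈ 6.12 m.

p ≈ 6.12 m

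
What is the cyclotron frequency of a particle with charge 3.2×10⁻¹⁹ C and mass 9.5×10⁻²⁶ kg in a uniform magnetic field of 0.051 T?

f ≈ 2.7×10⁴ Hz

f = |q|B/(2πm).
f = (3.2×10⁻¹⁹)(0.051)/(2π·9.5×10⁻²⁶) ≈ 2.7×10⁴ Hz.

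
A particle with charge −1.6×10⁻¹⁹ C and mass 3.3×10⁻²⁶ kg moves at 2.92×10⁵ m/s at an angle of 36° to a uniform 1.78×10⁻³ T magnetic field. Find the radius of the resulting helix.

v⊥ = v sinθ = 2.92×10⁵·sin36° ≈ 1.716×10⁵ m/s.
r = m v⊥/(|q|B) = (3.3×10⁻²⁶)(1.716×10⁵)/((1.6×10⁻¹⁹)(1.78×10⁻³)) ≈ 19.9 m.

r ≈ 19.9 m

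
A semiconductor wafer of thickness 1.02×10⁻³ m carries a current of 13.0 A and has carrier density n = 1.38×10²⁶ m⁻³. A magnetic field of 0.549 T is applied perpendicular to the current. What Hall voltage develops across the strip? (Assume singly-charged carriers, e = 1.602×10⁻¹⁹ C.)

V_H ≈ 3.17×10⁻⁴ V

V_H = IB/(n e t).
V_H = (13.0)(0.549)/((1.38×10²⁶)(1.602×10⁻¹⁹)(1.02×10⁻³)) ≈ 3.17×10⁻⁴ V.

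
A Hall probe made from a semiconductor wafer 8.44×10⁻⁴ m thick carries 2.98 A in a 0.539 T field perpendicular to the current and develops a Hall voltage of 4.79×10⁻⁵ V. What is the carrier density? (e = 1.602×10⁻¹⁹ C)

From V_H = IB/(n e t), n = IB/(V_H e t).
n = (2.98)(0.539)/((4.79×10⁻⁵)(1.602×10⁻¹⁹)(8.44×10⁻⁴)) ≈ 2.48×10²⁶ m⁻³.

n ≈ 2.48×10²⁶ m⁻³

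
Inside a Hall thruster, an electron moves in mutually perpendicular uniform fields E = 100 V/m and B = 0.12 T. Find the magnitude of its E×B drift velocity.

The E×B drift speed is v_d = E/B.
v_d = 100/0.12 = 830 m/s.

v_d ≈ 830 m/s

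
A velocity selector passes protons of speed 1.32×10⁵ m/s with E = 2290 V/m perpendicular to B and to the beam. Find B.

Balance of forces in the selector: qE = qvB ⇒ B = E/v.
B = 2290/1.32×10⁵ = 0.0173 T.

B = 0.0173 T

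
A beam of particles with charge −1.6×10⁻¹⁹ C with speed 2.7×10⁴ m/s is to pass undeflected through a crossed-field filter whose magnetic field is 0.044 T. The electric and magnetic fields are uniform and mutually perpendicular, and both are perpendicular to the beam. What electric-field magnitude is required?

E = 1200 V/m

For straight-line motion qE = qvB, so E = vB.
E = 2.7×10⁴ × 0.044 = 1200 V/m.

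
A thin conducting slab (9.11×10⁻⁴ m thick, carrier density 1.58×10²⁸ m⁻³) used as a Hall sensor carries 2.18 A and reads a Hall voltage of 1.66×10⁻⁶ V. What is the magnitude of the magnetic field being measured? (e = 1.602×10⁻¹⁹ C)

From V_H = IB/(n e t), B = V_H n e t / I.
B = (1.66×10⁻⁶)(1.58×10²⁸)(1.602×10⁻¹⁹)(9.11×10⁻⁴)/2.18 ≈ 1.76 T.

B ≈ 1.76 T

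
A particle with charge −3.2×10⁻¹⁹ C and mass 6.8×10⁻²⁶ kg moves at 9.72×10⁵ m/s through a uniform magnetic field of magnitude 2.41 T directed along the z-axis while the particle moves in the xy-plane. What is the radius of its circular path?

The magnetic force provides the centripetal force: |q|vB = mv²/r.
r = mv/(|q|B) = (6.8×10⁻²⁶)(9.72×10⁵)/((3.2×10⁻¹⁹)(2.41)) ≈ 0.0857 m.

r ≈ 0.0857 m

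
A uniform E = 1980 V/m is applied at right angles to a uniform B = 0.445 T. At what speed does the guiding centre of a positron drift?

In crossed fields the guiding centre drifts at v_d = |E×B|/B² = E/B, independent of charge and mass.
v_d = 1980/0.445 = 4450 m/s.

v_d ≈ 4450 m/s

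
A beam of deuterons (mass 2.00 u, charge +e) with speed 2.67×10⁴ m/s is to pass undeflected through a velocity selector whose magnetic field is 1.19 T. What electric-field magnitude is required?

E = 3.18×10⁴ V/m

For straight-line motion qE = qvB, so E = vB.
E = 2.67×10⁴ × 1.19 = 3.18×10⁴ V/m.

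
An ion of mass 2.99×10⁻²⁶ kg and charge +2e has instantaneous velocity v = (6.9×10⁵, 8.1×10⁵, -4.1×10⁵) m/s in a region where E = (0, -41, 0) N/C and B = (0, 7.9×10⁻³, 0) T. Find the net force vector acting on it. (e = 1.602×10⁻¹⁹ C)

F ≈ (1.04×10⁻¹⁵, -1.31×10⁻¹⁷, 1.75×10⁻¹⁵) N

v×B = (3240, 0, 5450) N/C.
E + v×B = (3240, -41.0, 5450) N/C.
F = q(E + v×B) = (3.204×10⁻¹⁹ C)·(3240, -41.0, 5450) = (1.04×10⁻¹⁵, -1.31×10⁻¹⁷, 1.75×10⁻¹⁵) N.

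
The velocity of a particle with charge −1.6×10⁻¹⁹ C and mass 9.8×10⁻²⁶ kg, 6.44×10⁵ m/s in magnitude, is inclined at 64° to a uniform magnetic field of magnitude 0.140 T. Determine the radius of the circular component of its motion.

r ≈ 2.53 m

v⊥ = v sinθ = 6.44×10⁵·sin64° ≈ 5.788×10⁵ m/s.
r = m v⊥/(|q|B) = (9.8×10⁻²⁶)(5.788×10⁵)/((1.6×10⁻¹⁹)(0.140)) ≈ 2.53 m.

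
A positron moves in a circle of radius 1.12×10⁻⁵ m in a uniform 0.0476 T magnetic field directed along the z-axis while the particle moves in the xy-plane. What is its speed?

v ≈ 9.38×10⁴ m/s

From |q|vB = mv²/r, v = |q|Br/m.
v = (1.602×10⁻¹⁹)(0.0476)(1.12×10⁻⁵)/9.109×10⁻³¹ ≈ 9.38×10⁴ m/s.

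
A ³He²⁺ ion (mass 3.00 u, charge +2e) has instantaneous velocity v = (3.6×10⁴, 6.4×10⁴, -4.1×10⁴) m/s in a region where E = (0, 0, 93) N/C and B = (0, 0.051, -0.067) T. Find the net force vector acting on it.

F ≈ (-7.04×10⁻¹⁶, 7.73×10⁻¹⁶, 6.18×10⁻¹⁶) N

v×B = (-2200, 2410, 1840) N/C.
E + v×B = (-2200, 2410, 1930) N/C.
F = q(E + v×B) = (3.204×10⁻¹⁹ C)·(-2200, 2410, 1930) = (-7.04×10⁻¹⁶, 7.73×10⁻¹⁶, 6.18×10⁻¹⁶) N.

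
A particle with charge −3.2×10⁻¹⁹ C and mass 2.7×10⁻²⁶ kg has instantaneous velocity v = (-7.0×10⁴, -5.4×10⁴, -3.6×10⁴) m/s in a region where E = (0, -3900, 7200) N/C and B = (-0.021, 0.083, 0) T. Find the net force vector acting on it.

v×B = (2990, 756, -6940) N/C.
E + v×B = (2990, -3140, 256) N/C.
F = q(E + v×B) = (−3.2×10⁻¹⁹ C)·(2990, -3140, 256) = (-9.56×10⁻¹⁶, 1.01×10⁻¹⁵, -8.19×10⁻¹⁷) N.

F ≈ (-9.56×10⁻¹⁶, 1.01×10⁻¹⁵, -8.19×10⁻¹⁷) N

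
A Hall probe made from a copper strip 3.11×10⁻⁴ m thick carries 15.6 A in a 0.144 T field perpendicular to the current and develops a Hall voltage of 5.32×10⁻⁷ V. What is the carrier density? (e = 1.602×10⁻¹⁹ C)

n ≈ 8.48×10²⁸ m⁻³

From V_H = IB/(n e t), n = IB/(V_H e t).
n = (15.6)(0.144)/((5.32×10⁻⁷)(1.602×10⁻¹⁹)(3.11×10⁻⁴)) ≈ 8.48×10²⁸ m⁻³.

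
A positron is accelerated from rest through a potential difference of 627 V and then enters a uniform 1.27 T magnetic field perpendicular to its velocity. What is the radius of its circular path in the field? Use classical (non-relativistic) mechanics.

Acceleration: |q|V = ½mv² ⇒ v = √(2|q|V/m) = √(2·1.602×10⁻¹⁹·627/9.109×10⁻³¹) ≈ 1.485×10⁷ m/s.
In the field: r = mv/(|q|B) = (9.109×10⁻³¹)(1.485×10⁷)/((1.602×10⁻¹⁹)(1.27)) ≈ 6.65×10⁻⁵ m.

r ≈ 6.65×10⁻⁵ m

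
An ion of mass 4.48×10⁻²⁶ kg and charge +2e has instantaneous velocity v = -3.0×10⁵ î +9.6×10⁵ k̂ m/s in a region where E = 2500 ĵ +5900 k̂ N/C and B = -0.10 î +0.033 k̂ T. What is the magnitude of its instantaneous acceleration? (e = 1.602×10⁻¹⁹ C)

|a| ≈ 5.99×10¹¹ m/s²

v×B = (0, -8.61×10⁴, 0) N/C.
E + v×B = (0, -8.36×10⁴, 5900) N/C.
F = q(E + v×B) = (3.204×10⁻¹⁹ C)·(0, -8.36×10⁴, 5900) = (0, -2.68×10⁻¹⁴, 1.89×10⁻¹⁵) N.
|a| = |F|/m = 2.685×10⁻¹⁴/4.48×10⁻²⁶ ≈ 5.99×10¹¹ m/s².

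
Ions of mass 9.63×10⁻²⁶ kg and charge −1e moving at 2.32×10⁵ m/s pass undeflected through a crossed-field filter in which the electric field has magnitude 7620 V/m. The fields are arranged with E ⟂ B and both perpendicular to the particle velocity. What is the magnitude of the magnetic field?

Balance of forces in the selector: qE = qvB ⇒ B = E/v.
B = 7620/2.32×10⁵ = 0.0328 T.

B = 0.0328 T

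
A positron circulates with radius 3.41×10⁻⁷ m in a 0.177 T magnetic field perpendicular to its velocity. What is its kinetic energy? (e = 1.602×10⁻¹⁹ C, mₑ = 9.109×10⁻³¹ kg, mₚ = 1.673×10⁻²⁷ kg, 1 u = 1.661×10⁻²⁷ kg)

KE ≈ 5.13×10⁻²³ J

v = |q|Br/m, then KE = ½mv² = (qBr)²/(2m).
v = (1.602×10⁻¹⁹)(0.177)(3.41×10⁻⁷)/9.109×10⁻³¹ ≈ 1.061×10⁴ m/s.
KE = ½(9.109×10⁻³¹)(1.061×10⁴)² ≈ 5.13×10⁻²³ J.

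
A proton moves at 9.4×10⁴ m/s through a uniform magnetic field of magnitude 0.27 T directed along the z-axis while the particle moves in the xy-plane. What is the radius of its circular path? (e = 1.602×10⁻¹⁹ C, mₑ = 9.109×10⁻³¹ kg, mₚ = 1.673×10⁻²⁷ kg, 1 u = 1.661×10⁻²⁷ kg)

r ≈ 3.6×10⁻³ m

The magnetic force provides the centripetal force: |q|vB = mv²/r.
r = mv/(|q|B) = (1.673×10⁻²⁷)(9.4×10⁴)/((1.602×10⁻¹⁹)(0.27)) ≈ 3.6×10⁻³ m.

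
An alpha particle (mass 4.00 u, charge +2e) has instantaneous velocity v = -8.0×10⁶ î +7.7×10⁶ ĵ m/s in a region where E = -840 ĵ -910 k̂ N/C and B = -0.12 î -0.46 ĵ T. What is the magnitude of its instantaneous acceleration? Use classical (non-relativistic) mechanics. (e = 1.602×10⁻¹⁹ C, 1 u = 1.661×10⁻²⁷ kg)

v×B = (0, 0, 4.60×10⁶) N/C.
E + v×B = (0, -840, 4.60×10⁶) N/C.
F = q(E + v×B) = (3.204×10⁻¹⁹ C)·(0, -840, 4.60×10⁶) = (0, -2.69×10⁻¹⁶, 1.47×10⁻¹²) N.
|a| = |F|/m = 1.475×10⁻¹²/6.644×10⁻²⁷ ≈ 2.22×10¹⁴ m/s².

|a| ≈ 2.22×10¹⁴ m/s²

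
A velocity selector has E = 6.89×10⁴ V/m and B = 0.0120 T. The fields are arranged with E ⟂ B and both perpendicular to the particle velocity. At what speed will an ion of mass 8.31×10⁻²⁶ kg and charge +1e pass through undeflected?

Straight-line motion ⇒ electric and magnetic forces cancel, so E = vB.
v = E/B = 6.89×10⁴/0.0120 = 5.74×10⁶ m/s.

v = 5.74×10⁶ m/s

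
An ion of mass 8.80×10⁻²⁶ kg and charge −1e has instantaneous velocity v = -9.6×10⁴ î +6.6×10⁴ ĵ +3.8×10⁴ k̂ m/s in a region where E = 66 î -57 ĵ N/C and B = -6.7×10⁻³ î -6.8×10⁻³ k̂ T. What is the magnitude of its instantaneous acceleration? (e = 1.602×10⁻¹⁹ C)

v×B = (-449, -907, 442) N/C.
E + v×B = (-383, -964, 442) N/C.
F = q(E + v×B) = (−1.602×10⁻¹⁹ C)·(-383, -964, 442) = (6.13×10⁻¹⁷, 1.54×10⁻¹⁶, -7.08×10⁻¹⁷) N.
|a| = |F|/m = 1.807×10⁻¹⁶/8.80×10⁻²⁶ ≈ 2.05×10⁹ m/s².

|a| ≈ 2.05×10⁹ m/s²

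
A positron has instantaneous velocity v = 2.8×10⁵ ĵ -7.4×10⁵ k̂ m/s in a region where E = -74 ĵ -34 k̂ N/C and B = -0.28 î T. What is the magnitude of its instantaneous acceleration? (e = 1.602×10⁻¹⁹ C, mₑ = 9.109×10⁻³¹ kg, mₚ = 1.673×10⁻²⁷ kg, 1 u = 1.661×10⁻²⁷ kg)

v×B = (0, 2.07×10⁵, 7.84×10⁴) N/C.
E + v×B = (0, 2.07×10⁵, 7.84×10⁴) N/C.
F = q(E + v×B) = (1.602×10⁻¹⁹ C)·(0, 2.07×10⁵, 7.84×10⁴) = (0, 3.32×10⁻¹⁴, 1.26×10⁻¹⁴) N.
|a| = |F|/m = 3.548×10⁻¹⁴/9.109×10⁻³¹ ≈ 3.89×10¹⁶ m/s².

|a| ≈ 3.89×10¹⁶ m/s²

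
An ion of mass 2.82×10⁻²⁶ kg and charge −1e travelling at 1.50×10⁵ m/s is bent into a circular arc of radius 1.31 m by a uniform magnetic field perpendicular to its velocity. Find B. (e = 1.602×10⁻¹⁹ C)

From |q|vB = mv²/r, B = mv/(|q|r).
B = (2.82×10⁻²⁶)(1.50×10⁵)/((1.602×10⁻¹⁹)(1.31)) ≈ 0.0202 T.

B ≈ 0.0202 T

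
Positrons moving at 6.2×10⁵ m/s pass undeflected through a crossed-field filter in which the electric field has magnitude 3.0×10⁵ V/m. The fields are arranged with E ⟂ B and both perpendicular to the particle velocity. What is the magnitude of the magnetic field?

B = 0.48 T

Balance of forces in the selector: qE = qvB ⇒ B = E/v.
B = 3.0×10⁵/6.2×10⁵ = 0.48 T.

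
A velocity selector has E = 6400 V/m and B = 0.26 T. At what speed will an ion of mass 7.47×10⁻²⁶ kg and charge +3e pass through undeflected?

Zero net Lorentz force requires |qE| = |q v×B|, i.e. E = vB.
v = E/B = 6400/0.26 = 2.5×10⁴ m/s.

v = 2.5×10⁴ m/s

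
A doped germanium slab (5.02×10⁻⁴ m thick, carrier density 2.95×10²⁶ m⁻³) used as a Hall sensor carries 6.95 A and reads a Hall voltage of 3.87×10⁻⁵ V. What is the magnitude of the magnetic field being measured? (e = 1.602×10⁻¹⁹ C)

From V_H = IB/(n e t), B = V_H n e t / I.
B = (3.87×10⁻⁵)(2.95×10²⁶)(1.602×10⁻¹⁹)(5.02×10⁻⁴)/6.95 ≈ 0.132 T.

B ≈ 0.132 T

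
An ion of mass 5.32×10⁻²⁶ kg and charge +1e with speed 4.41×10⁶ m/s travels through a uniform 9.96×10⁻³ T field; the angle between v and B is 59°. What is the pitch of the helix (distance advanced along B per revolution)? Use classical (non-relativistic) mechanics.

p ≈ 476 m

v∥ = v cosθ = 4.41×10⁶·cos59° ≈ 2.271×10⁶ m/s.
T = 2πm/(|q|B) = 2π(5.32×10⁻²⁶)/((1.602×10⁻¹⁹)(9.96×10⁻³)) ≈ 2.095×10⁻⁴ s.
pitch = v∥ T = (2.271×10⁶)(2.095×10⁻⁴) ≈ 476 m.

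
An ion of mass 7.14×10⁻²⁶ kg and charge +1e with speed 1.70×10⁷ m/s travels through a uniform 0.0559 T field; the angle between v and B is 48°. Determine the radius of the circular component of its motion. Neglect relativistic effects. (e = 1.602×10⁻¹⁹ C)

r ≈ 101 m

v⊥ = v sinθ = 1.70×10⁷·sin48° ≈ 1.263×10⁷ m/s.
r = m v⊥/(|q|B) = (7.14×10⁻²⁶)(1.263×10⁷)/((1.602×10⁻¹⁹)(0.0559)) ≈ 101 m.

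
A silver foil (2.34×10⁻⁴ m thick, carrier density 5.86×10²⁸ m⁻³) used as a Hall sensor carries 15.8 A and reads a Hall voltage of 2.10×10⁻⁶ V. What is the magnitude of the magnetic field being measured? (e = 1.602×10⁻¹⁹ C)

B ≈ 0.292 T

From V_H = IB/(n e t), B = V_H n e t / I.
B = (2.10×10⁻⁶)(5.86×10²⁸)(1.602×10⁻¹⁹)(2.34×10⁻⁴)/15.8 ≈ 0.292 T.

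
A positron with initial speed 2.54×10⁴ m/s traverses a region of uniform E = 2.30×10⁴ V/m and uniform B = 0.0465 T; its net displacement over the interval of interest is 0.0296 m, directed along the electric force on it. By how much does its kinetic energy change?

ΔKE ≈ 1.09×10⁻¹⁶ J

The magnetic force is always ⟂ v and does no work; only the electric force changes KE.
ΔKE = F_E · d = |q|E d = (1.602×10⁻¹⁹)(2.30×10⁴)(0.0296) ≈ 1.09×10⁻¹⁶ J.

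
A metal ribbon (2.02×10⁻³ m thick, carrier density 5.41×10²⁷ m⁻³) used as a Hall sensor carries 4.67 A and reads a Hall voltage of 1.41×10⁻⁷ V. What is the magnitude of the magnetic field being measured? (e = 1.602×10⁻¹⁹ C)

B ≈ 0.0529 T

From V_H = IB/(n e t), B = V_H n e t / I.
B = (1.41×10⁻⁷)(5.41×10²⁷)(1.602×10⁻¹⁹)(2.02×10⁻³)/4.67 ≈ 0.0529 T.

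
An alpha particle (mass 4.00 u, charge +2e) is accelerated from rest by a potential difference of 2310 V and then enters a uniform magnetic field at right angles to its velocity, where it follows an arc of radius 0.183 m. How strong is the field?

B ≈ 0.0535 T

v = √(2|q|V/m) = √(2·3.204×10⁻¹⁹·2310/6.644×10⁻²⁷) ≈ 4.720×10⁵ m/s.
B = mv/(|q|r) = (6.644×10⁻²⁷)(4.720×10⁵)/((3.204×10⁻¹⁹)(0.183)) ≈ 0.0535 T.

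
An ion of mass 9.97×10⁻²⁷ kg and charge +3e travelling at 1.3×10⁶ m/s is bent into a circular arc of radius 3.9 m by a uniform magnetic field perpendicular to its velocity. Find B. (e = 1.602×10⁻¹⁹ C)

From |q|vB = mv²/r, B = mv/(|q|r).
B = (9.97×10⁻²⁷)(1.3×10⁶)/((4.806×10⁻¹⁹)(3.9)) ≈ 6.9×10⁻³ T.

B ≈ 6.9×10⁻³ T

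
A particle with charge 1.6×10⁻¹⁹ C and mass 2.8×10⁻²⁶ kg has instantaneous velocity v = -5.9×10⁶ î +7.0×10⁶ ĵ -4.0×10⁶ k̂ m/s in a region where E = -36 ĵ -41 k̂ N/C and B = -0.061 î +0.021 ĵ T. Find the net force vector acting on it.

F ≈ (1.34×10⁻¹⁴, 3.90×10⁻¹⁴, 4.85×10⁻¹⁴) N

v×B = (8.40×10⁴, 2.44×10⁵, 3.03×10⁵) N/C.
E + v×B = (8.40×10⁴, 2.44×10⁵, 3.03×10⁵) N/C.
F = q(E + v×B) = (1.6×10⁻¹⁹ C)·(8.40×10⁴, 2.44×10⁵, 3.03×10⁵) = (1.34×10⁻¹⁴, 3.90×10⁻¹⁴, 4.85×10⁻¹⁴) N.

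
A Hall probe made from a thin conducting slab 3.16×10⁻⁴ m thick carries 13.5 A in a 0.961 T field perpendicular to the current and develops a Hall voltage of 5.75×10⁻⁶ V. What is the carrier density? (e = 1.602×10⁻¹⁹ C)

From V_H = IB/(n e t), n = IB/(V_H e t).
n = (13.5)(0.961)/((5.75×10⁻⁶)(1.602×10⁻¹⁹)(3.16×10⁻⁴)) ≈ 4.46×10²⁸ m⁻³.

n ≈ 4.46×10²⁸ m⁻³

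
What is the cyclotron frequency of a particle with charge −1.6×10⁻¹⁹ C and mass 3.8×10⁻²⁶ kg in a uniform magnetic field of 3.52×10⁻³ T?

f ≈ 2360 Hz

f = |q|B/(2πm).
f = (1.6×10⁻¹⁹)(3.52×10⁻³)/(2π·3.8×10⁻²⁶) ≈ 2360 Hz.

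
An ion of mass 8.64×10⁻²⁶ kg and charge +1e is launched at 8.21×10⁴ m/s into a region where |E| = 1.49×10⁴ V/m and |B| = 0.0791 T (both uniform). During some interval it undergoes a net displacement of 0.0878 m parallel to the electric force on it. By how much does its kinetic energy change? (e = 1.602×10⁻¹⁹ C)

The magnetic force is always ⟂ v and does no work; only the electric force changes KE.
ΔKE = F_E · d = |q|E d = (1.602×10⁻¹⁹)(1.49×10⁴)(0.0878) ≈ 2.10×10⁻¹⁶ J.

ΔKE ≈ 2.10×10⁻¹⁶ J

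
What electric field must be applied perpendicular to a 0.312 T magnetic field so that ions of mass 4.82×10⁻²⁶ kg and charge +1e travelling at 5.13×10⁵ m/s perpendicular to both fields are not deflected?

E = 1.60×10⁵ V/m

For straight-line motion qE = qvB, so E = vB.
E = 5.13×10⁵ × 0.312 = 1.60×10⁵ V/m.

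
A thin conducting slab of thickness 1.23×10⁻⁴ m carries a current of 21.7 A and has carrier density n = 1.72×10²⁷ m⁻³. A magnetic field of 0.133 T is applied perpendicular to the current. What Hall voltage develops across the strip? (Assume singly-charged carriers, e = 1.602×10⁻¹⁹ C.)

V_H = IB/(n e t).
V_H = (21.7)(0.133)/((1.72×10²⁷)(1.602×10⁻¹⁹)(1.23×10⁻⁴)) ≈ 8.52×10⁻⁵ V.

V_H ≈ 8.52×10⁻⁵ V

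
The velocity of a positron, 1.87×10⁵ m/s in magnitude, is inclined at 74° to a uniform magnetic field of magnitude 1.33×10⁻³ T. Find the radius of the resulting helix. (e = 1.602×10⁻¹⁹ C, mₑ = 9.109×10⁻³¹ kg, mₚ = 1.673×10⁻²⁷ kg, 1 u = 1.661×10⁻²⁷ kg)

v⊥ = v sinθ = 1.87×10⁵·sin74° ≈ 1.798×10⁵ m/s.
r = m v⊥/(|q|B) = (9.109×10⁻³¹)(1.798×10⁵)/((1.602×10⁻¹⁹)(1.33×10⁻³)) ≈ 7.68×10⁻⁴ m.

r ≈ 7.68×10⁻⁴ m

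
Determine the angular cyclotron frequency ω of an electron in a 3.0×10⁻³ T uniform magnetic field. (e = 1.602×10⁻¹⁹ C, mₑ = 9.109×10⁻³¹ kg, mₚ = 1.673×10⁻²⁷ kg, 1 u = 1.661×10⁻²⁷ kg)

ω ≈ 5.3×10⁸ rad/s

ω = |q|B/m.
ω = (1.602×10⁻¹⁹)(3.0×10⁻³)/9.109×10⁻³¹ ≈ 5.3×10⁸ rad/s.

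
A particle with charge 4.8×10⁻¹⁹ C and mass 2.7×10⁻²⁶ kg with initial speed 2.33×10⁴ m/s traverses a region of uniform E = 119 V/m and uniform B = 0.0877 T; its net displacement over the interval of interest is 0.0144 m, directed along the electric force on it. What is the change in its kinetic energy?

ΔKE ≈ 8.23×10⁻¹⁹ J

The magnetic force is always ⟂ v and does no work; only the electric force changes KE.
ΔKE = F_E · d = |q|E d = (4.8×10⁻¹⁹)(119)(0.0144) ≈ 8.23×10⁻¹⁹ J.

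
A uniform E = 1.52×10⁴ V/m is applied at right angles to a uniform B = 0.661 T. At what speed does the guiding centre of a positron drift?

The E×B drift speed is v_d = E/B.
v_d = 1.52×10⁴/0.661 = 2.30×10⁴ m/s.

v_d ≈ 2.30×10⁴ m/s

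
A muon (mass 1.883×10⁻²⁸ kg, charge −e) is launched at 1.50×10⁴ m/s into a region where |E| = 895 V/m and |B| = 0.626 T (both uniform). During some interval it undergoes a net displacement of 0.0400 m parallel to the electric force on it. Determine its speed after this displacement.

B does no work; ΔKE = |q|E d.
½mv_f² = ½mv₀² + |q|Ed = ½(1.883×10⁻²⁸)(1.50×10⁴)² + (1.602×10⁻¹⁹)(895)(0.0400) ≈ 2.118×10⁻²⁰ J + 5.735×10⁻¹⁸ J ≈ 5.756×10⁻¹⁸ J.
v_f = √(2·5.756×10⁻¹⁸/1.883×10⁻²⁸) ≈ 2.47×10⁵ m/s.

v_f ≈ 2.47×10⁵ m/s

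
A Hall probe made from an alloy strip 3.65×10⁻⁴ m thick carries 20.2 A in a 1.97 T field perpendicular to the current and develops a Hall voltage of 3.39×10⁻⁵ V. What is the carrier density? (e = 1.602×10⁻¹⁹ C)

From V_H = IB/(n e t), n = IB/(V_H e t).
n = (20.2)(1.97)/((3.39×10⁻⁵)(1.602×10⁻¹⁹)(3.65×10⁻⁴)) ≈ 2.01×10²⁸ m⁻³.

n ≈ 2.01×10²⁸ m⁻³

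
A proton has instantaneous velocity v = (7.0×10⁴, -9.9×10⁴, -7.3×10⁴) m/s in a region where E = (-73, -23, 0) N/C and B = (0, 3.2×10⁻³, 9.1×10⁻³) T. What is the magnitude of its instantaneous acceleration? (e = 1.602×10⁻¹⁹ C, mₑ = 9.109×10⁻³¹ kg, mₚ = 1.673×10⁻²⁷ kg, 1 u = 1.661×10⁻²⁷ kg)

v×B = (-667, -637, 224) N/C.
E + v×B = (-740, -660, 224) N/C.
F = q(E + v×B) = (1.602×10⁻¹⁹ C)·(-740, -660, 224) = (-1.19×10⁻¹⁶, -1.06×10⁻¹⁶, 3.59×10⁻¹⁷) N.
|a| = |F|/m = 1.629×10⁻¹⁶/1.673×10⁻²⁷ ≈ 9.74×10¹⁰ m/s².

|a| ≈ 9.74×10¹⁰ m/s²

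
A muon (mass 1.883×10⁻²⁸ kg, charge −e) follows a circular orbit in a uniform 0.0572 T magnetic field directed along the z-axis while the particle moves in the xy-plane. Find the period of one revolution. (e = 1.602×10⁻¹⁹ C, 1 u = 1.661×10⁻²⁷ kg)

T ≈ 1.29×10⁻⁷ s

The cyclotron period depends only on m, q, B: T = 2πm/(|q|B).
T = 2π(1.883×10⁻²⁸)/((1.602×10⁻¹⁹)(0.0572)) ≈ 1.29×10⁻⁷ s.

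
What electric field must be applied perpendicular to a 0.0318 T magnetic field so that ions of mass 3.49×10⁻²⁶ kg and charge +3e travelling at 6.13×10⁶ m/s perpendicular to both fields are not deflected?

E = 1.95×10⁵ V/m

For straight-line motion qE = qvB, so E = vB.
E = 6.13×10⁶ × 0.0318 = 1.95×10⁵ V/m.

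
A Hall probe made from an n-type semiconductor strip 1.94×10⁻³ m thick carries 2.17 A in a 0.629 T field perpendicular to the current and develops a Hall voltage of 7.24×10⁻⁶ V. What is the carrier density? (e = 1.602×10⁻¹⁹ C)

n ≈ 6.07×10²⁶ m⁻³

From V_H = IB/(n e t), n = IB/(V_H e t).
n = (2.17)(0.629)/((7.24×10⁻⁶)(1.602×10⁻¹⁹)(1.94×10⁻³)) ≈ 6.07×10²⁶ m⁻³.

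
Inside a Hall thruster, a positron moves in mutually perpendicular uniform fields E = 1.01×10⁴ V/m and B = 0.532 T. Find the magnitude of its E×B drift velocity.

v_d ≈ 1.90×10⁴ m/s

In crossed fields the guiding centre drifts at v_d = |E×B|/B² = E/B, independent of charge and mass.
v_d = 1.01×10⁴/0.532 = 1.90×10⁴ m/s.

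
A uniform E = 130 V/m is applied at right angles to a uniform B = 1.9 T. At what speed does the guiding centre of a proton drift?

In crossed fields the guiding centre drifts at v_d = |E×B|/B² = E/B, independent of charge and mass.
v_d = 130/1.9 = 68 m/s.

v_d ≈ 68 m/s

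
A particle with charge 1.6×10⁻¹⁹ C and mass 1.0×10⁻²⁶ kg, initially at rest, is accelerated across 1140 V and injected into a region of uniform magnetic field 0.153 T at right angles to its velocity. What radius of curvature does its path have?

r ≈ 0.0780 m

Acceleration: |q|V = ½mv² ⇒ v = √(2|q|V/m) = √(2·1.6×10⁻¹⁹·1140/1.0×10⁻²⁶) ≈ 1.910×10⁵ m/s.
In the field: r = mv/(|q|B) = (1.0×10⁻²⁶)(1.910×10⁵)/((1.6×10⁻¹⁹)(0.153)) ≈ 0.0780 m.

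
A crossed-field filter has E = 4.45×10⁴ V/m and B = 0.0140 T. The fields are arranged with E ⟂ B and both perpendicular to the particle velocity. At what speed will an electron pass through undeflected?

For undeflected motion the electric and magnetic forces balance: qE = qvB.
v = E/B = 4.45×10⁴/0.0140 = 3.18×10⁶ m/s.
The result is independent of the particle's charge and mass.

v = 3.18×10⁶ m/s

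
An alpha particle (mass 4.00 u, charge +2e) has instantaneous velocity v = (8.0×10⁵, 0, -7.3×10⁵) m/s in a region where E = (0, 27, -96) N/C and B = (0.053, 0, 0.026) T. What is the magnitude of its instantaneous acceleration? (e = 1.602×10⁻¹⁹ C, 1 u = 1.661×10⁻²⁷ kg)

|a| ≈ 2.87×10¹² m/s²

v×B = (0, -5.95×10⁴, 0) N/C.
E + v×B = (0, -5.95×10⁴, -96.0) N/C.
F = q(E + v×B) = (3.204×10⁻¹⁹ C)·(0, -5.95×10⁴, -96.0) = (0, -1.91×10⁻¹⁴, -3.08×10⁻¹⁷) N.
|a| = |F|/m = 1.905×10⁻¹⁴/6.644×10⁻²⁷ ≈ 2.87×10¹² m/s².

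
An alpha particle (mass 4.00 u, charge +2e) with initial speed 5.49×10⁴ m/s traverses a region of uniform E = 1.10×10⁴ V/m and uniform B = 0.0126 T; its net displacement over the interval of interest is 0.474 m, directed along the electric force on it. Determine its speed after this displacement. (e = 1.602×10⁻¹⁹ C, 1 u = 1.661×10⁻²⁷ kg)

v_f ≈ 7.11×10⁵ m/s

B does no work; ΔKE = |q|E d.
½mv_f² = ½mv₀² + |q|Ed = ½(6.644×10⁻²⁷)(5.49×10⁴)² + (3.204×10⁻¹⁹)(1.10×10⁴)(0.474) ≈ 1.001×10⁻¹⁷ J + 1.671×10⁻¹⁵ J ≈ 1.681×10⁻¹⁵ J.
v_f = √(2·1.681×10⁻¹⁵/6.644×10⁻²⁷) ≈ 7.11×10⁵ m/s.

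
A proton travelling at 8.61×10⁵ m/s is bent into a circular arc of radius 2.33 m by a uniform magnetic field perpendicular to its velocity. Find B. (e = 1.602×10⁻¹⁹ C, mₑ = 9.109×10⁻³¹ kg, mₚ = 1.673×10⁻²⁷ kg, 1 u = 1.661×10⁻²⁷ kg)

From |q|vB = mv²/r, B = mv/(|q|r).
B = (1.673×10⁻²⁷)(8.61×10⁵)/((1.602×10⁻¹⁹)(2.33)) ≈ 3.86×10⁻³ T.

B ≈ 3.86×10⁻³ T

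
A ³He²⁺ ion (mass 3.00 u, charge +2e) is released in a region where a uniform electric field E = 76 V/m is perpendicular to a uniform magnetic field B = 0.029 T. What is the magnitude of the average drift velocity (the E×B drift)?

v_d ≈ 2600 m/s

The E×B drift speed is v_d = E/B.
v_d = 76/0.029 = 2600 m/s.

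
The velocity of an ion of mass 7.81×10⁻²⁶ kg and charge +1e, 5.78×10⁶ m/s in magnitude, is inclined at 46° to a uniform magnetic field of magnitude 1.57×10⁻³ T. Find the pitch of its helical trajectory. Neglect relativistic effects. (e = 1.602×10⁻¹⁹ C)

p ≈ 7830 m

v∥ = v cosθ = 5.78×10⁶·cos46° ≈ 4.015×10⁶ m/s.
T = 2πm/(|q|B) = 2π(7.81×10⁻²⁶)/((1.602×10⁻¹⁹)(1.57×10⁻³)) ≈ 1.951×10⁻³ s.
pitch = v∥ T = (4.015×10⁶)(1.951×10⁻³) ≈ 7830 m.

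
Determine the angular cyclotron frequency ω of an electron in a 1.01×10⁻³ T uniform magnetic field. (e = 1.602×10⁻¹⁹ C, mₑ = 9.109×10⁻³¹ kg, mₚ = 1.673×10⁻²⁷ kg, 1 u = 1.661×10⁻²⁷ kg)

ω ≈ 1.78×10⁸ rad/s

ω = |q|B/m.
ω = (1.602×10⁻¹⁹)(1.01×10⁻³)/9.109×10⁻³¹ ≈ 1.78×10⁸ rad/s.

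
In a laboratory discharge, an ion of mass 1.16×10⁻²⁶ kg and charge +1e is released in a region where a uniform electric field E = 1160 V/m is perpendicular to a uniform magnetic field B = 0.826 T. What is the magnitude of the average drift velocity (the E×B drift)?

The steady drift has the magnetic force balancing the electric force, so v_d = E/B.
v_d = 1160/0.826 = 1400 m/s.

v_d ≈ 1400 m/s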